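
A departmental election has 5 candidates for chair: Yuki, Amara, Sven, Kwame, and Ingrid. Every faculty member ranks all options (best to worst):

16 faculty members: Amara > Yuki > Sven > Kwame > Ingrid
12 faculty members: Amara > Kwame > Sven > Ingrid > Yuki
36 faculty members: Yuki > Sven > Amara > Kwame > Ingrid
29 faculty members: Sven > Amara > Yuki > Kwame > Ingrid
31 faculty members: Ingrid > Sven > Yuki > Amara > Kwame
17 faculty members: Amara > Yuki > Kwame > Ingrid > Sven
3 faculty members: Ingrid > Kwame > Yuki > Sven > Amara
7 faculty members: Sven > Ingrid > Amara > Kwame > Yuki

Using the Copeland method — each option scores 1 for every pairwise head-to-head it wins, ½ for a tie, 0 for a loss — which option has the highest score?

Sven

Yuki: beats Kwame and Ingrid; loses to Amara and Sven → score 2.
Amara: beats Yuki, Kwame, and Ingrid; loses to Sven → score 3.
Sven: beats Yuki, Amara, Kwame, and Ingrid → score 4.
Kwame: beats Ingrid; loses to Yuki, Amara, and Sven → score 1.
Ingrid: loses to Yuki, Amara, Sven, and Kwame → score 0.
Sven has the best pairwise record.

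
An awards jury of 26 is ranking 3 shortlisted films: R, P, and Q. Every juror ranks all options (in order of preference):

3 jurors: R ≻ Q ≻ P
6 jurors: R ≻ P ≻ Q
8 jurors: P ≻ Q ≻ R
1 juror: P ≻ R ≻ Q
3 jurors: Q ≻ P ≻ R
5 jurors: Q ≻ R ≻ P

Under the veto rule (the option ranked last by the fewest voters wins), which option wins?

Last-place votes: R 11, P 8, Q 7.
Q is ranked last by the fewest voters, so Q wins.

Q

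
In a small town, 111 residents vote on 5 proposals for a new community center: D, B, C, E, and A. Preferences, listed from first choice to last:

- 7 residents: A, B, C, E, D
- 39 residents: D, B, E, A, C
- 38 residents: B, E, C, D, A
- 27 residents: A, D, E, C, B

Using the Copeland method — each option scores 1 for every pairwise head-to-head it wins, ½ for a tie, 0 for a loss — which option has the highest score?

D

D: beats B, C, E, and A → score 4.
B: beats C, E, and A; loses to D → score 3.
C: loses to D, B, E, and A → score 0.
E: beats C and A; loses to D and B → score 2.
A: beats C; loses to D, B, and E → score 1.
D has the best pairwise record.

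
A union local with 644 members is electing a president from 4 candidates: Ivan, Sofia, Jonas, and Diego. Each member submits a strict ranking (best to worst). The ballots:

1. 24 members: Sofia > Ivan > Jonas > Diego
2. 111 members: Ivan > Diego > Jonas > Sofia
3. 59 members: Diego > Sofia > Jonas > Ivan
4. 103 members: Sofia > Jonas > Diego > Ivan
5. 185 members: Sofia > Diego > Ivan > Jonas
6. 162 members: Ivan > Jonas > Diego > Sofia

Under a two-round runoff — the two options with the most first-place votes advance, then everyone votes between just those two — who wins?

Sofia

Round 1 first-place votes: Ivan 273, Sofia 312, Jonas 0, Diego 59.
Sofia and Ivan advance.
Runoff: Sofia is preferred to Ivan by 371 voters; Ivan by 273.
Sofia wins the runoff.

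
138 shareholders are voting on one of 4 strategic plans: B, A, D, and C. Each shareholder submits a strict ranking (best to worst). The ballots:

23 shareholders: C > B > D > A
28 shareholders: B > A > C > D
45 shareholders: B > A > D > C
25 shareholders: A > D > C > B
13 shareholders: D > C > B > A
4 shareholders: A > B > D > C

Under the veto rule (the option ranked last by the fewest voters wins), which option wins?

Last-place votes: B 25, A 36, D 28, C 49.
B is ranked last by the fewest voters, so B wins.

B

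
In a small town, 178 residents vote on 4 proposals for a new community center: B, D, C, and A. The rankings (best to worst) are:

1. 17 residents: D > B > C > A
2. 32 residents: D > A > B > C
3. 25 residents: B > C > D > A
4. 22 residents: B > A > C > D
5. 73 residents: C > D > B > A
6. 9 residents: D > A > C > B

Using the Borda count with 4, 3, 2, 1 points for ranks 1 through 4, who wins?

B: 17·3 + 32·2 + 25·4 + 22·4 + 73·2 + 9·1 = 458
D: 17·4 + 32·4 + 25·2 + 22·1 + 73·3 + 9·4 = 523
C: 17·2 + 32·1 + 25·3 + 22·2 + 73·4 + 9·2 = 495
A: 17·1 + 32·3 + 25·1 + 22·3 + 73·1 + 9·3 = 304
D has the highest Borda score (523).

D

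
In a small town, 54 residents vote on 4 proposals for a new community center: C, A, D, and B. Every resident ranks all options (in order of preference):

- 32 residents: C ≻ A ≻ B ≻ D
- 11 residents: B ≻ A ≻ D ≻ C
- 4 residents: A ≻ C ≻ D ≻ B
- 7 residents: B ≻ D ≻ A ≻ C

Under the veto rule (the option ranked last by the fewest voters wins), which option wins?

A

Last-place votes: C 18, A 0, D 32, B 4.
A is ranked last by the fewest voters, so A wins.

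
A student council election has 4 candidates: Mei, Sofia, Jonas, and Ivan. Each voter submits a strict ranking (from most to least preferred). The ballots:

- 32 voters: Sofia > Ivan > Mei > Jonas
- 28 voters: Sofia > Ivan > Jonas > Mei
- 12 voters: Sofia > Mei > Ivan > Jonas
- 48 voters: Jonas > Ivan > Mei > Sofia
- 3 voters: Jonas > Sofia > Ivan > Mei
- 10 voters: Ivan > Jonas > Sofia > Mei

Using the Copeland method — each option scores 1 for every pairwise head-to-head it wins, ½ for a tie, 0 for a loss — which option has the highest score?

Mei: loses to Sofia, Jonas, and Ivan → score 0.
Sofia: beats Mei, Jonas, and Ivan → score 3.
Jonas: beats Mei; loses to Sofia and Ivan → score 1.
Ivan: beats Mei and Jonas; loses to Sofia → score 2.
Sofia has the best pairwise record.

Sofia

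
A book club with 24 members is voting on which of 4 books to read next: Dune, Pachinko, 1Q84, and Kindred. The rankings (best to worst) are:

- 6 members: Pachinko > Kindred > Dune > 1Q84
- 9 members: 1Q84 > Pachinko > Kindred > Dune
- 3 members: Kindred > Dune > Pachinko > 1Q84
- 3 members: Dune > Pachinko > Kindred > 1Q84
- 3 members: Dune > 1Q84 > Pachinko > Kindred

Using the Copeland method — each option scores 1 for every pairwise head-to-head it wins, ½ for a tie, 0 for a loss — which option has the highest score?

Pachinko

Dune: beats 1Q84; loses to Pachinko and Kindred → score 1.
Pachinko: beats Dune and Kindred; ties 1Q84 → score 2.5.
1Q84: ties Pachinko and Kindred; loses to Dune → score 1.
Kindred: beats Dune; ties 1Q84; loses to Pachinko → score 1.5.
Pachinko has the best pairwise record.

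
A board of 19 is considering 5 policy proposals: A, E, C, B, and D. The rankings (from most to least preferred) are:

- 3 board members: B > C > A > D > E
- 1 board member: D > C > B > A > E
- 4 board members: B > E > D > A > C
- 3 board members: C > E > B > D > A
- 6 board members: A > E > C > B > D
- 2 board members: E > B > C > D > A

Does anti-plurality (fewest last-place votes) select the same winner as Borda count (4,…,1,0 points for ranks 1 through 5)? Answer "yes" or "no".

yes

Anti-plurality — last-place votes: A 5, E 4, C 4, B 0, D 6. Winner: B.
Borda — scores: A 35, E 47, C 40, B 48, D 20. Winner: B.
The two methods agree.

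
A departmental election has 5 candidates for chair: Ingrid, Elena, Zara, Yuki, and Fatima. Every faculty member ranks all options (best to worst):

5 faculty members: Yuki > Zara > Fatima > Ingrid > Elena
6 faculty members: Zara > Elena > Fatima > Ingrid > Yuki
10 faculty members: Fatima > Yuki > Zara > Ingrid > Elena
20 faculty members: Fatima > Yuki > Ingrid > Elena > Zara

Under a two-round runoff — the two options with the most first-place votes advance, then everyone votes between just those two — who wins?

Fatima

Round 1 first-place votes: Ingrid 0, Elena 0, Zara 6, Yuki 5, Fatima 30.
Fatima and Zara advance.
Runoff: Fatima is preferred to Zara by 30 voters; Zara by 11.
Fatima wins the runoff.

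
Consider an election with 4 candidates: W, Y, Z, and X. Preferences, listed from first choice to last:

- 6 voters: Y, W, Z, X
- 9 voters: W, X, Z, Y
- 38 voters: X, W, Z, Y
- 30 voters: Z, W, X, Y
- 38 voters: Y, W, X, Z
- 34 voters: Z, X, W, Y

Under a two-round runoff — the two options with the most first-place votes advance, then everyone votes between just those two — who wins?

Round 1 first-place votes: W 9, Y 44, Z 64, X 38.
Z and Y advance.
Runoff: Z is preferred to Y by 111 voters; Y by 44.
Z wins the runoff.

Z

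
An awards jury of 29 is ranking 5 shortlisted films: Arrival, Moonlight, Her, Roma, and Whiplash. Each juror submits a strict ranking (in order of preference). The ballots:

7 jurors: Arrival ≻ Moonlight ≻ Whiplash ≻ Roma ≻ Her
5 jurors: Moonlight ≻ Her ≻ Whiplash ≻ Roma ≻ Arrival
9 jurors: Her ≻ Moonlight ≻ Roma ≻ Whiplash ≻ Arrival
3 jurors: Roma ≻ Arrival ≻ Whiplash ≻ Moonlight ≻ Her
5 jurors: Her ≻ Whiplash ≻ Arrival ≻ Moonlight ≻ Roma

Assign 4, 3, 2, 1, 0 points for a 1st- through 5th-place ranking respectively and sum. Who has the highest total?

Moonlight

Arrival: 7·4 + 5·0 + 9·0 + 3·3 + 5·2 = 47
Moonlight: 7·3 + 5·4 + 9·3 + 3·1 + 5·1 = 76
Her: 7·0 + 5·3 + 9·4 + 3·0 + 5·4 = 71
Roma: 7·1 + 5·1 + 9·2 + 3·4 + 5·0 = 42
Whiplash: 7·2 + 5·2 + 9·1 + 3·2 + 5·3 = 54
Moonlight has the highest Borda score (76).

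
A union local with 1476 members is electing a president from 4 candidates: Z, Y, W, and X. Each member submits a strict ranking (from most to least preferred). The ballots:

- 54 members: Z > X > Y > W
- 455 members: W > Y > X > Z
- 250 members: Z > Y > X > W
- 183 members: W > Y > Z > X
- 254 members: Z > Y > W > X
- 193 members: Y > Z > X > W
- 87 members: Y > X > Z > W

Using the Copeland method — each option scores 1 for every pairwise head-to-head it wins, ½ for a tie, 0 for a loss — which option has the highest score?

Z: beats W and X; loses to Y → score 2.
Y: beats Z, W, and X → score 3.
W: beats X; loses to Z and Y → score 1.
X: loses to Z, Y, and W → score 0.
Y has the best pairwise record.

Y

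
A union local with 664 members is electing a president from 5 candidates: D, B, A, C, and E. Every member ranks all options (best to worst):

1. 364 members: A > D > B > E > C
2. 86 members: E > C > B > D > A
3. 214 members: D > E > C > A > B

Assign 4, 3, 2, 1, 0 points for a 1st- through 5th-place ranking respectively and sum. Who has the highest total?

D

D: 364·3 + 86·1 + 214·4 = 2034
B: 364·2 + 86·2 + 214·0 = 900
A: 364·4 + 86·0 + 214·1 = 1670
C: 364·0 + 86·3 + 214·2 = 686
E: 364·1 + 86·4 + 214·3 = 1350
D has the highest Borda score (2034).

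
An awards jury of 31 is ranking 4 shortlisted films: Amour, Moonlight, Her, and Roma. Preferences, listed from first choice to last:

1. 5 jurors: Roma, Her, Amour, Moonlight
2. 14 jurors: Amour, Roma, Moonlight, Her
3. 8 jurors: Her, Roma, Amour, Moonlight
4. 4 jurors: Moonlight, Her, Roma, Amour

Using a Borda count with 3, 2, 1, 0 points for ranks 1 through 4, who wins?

Amour: 5·1 + 14·3 + 8·1 + 4·0 = 55
Moonlight: 5·0 + 14·1 + 8·0 + 4·3 = 26
Her: 5·2 + 14·0 + 8·3 + 4·2 = 42
Roma: 5·3 + 14·2 + 8·2 + 4·1 = 63
Roma has the highest Borda score (63).

Roma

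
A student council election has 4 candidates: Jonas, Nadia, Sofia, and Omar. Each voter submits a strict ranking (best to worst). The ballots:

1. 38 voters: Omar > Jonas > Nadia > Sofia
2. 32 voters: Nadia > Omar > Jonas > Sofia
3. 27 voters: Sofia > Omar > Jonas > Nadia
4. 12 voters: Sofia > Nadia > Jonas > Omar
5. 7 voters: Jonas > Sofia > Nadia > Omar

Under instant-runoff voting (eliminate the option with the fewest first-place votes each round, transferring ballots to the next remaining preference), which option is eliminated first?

Round 1: Jonas 7, Nadia 32, Sofia 39, Omar 38. Eliminate Jonas.

Jonas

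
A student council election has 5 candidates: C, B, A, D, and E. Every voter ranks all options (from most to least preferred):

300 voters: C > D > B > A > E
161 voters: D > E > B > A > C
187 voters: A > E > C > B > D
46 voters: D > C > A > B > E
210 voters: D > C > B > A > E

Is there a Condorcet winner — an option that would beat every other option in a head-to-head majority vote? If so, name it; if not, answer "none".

C vs B: 743–161 for C.
C vs A: 556–348 for C.
C vs D: 487–417 for C.
C vs E: 556–348 for C.
C beats every other option head-to-head.

C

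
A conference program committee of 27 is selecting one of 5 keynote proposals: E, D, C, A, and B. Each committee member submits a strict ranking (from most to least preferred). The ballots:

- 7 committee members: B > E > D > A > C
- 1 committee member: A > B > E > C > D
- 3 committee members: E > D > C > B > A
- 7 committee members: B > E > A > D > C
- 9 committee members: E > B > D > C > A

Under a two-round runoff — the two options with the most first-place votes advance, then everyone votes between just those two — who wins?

B

Round 1 first-place votes: E 12, D 0, C 0, A 1, B 14.
B and E advance.
Runoff: B is preferred to E by 15 voters; E by 12.
B wins the runoff.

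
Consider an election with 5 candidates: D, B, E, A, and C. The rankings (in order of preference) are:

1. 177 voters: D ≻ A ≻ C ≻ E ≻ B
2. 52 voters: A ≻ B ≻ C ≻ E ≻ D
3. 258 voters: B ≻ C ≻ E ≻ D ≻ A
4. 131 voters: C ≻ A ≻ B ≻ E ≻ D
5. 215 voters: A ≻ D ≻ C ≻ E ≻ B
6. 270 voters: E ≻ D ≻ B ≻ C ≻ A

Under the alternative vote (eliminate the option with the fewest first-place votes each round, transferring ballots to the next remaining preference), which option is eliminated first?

C

Round 1: D 177, B 258, E 270, A 267, C 131. Eliminate C.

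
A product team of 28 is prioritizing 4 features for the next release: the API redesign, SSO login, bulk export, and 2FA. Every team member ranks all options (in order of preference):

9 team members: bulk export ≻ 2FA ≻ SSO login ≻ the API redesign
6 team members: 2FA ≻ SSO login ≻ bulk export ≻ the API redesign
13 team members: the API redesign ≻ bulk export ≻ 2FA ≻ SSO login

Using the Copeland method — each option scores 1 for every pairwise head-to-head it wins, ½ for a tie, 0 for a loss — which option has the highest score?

the API redesign: loses to SSO login, bulk export, and 2FA → score 0.
SSO login: beats the API redesign; loses to bulk export and 2FA → score 1.
bulk export: beats the API redesign, SSO login, and 2FA → score 3.
2FA: beats the API redesign and SSO login; loses to bulk export → score 2.
bulk export has the best pairwise record.

bulk export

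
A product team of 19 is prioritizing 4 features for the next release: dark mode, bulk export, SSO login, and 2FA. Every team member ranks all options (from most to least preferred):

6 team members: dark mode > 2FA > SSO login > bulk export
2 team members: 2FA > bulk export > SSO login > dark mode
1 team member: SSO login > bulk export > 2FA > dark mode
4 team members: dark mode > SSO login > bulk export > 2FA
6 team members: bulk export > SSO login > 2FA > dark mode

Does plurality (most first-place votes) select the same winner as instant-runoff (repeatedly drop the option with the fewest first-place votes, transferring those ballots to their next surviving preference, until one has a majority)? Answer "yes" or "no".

yes

Plurality — first-place votes: dark mode 10, bulk export 6, SSO login 1, 2FA 2. Winner: dark mode.
Instant-runoff — R1 dark mode 10, bulk export 6, SSO login 1, 2FA 2 (dark mode winner). Winner: dark mode.
The two methods agree.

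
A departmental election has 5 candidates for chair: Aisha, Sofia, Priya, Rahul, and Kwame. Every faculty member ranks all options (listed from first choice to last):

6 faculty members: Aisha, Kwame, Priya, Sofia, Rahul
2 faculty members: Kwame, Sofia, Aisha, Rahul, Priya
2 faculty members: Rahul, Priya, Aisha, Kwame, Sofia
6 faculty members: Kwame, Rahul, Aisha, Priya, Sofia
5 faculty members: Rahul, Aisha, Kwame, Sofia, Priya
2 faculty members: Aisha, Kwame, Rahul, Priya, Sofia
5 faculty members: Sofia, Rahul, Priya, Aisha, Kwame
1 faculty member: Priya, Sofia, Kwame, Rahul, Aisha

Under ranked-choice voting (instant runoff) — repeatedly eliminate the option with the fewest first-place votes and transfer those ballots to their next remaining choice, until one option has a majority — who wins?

Kwame

Round 1: Aisha 8, Sofia 5, Priya 1, Rahul 7, Kwame 8. Eliminate Priya.
Round 2: Aisha 8, Sofia 6, Rahul 7, Kwame 8. Eliminate Sofia.
Round 3: Aisha 8, Rahul 12, Kwame 9. Eliminate Aisha.
Round 4: Rahul 12, Kwame 17. Kwame has a majority.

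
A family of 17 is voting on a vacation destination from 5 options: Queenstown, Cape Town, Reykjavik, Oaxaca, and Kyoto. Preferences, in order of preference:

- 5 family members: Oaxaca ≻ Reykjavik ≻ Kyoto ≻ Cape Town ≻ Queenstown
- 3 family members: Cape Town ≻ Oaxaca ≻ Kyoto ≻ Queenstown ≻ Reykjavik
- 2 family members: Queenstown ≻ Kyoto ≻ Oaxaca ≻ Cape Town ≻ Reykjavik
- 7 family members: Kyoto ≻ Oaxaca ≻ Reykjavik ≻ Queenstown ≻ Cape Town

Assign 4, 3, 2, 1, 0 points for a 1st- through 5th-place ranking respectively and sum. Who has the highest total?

Oaxaca

Queenstown: 5·0 + 3·1 + 2·4 + 7·1 = 18
Cape Town: 5·1 + 3·4 + 2·1 + 7·0 = 19
Reykjavik: 5·3 + 3·0 + 2·0 + 7·2 = 29
Oaxaca: 5·4 + 3·3 + 2·2 + 7·3 = 54
Kyoto: 5·2 + 3·2 + 2·3 + 7·4 = 50
Oaxaca has the highest Borda score (54).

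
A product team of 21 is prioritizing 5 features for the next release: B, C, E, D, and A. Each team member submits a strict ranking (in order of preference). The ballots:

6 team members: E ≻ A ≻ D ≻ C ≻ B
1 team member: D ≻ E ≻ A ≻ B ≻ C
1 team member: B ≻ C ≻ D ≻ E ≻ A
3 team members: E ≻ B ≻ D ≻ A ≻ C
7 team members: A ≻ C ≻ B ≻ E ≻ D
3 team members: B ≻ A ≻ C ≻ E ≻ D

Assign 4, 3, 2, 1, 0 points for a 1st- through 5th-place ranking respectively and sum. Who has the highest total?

A

B: 6·0 + 1·1 + 1·4 + 3·3 + 7·2 + 3·4 = 40
C: 6·1 + 1·0 + 1·3 + 3·0 + 7·3 + 3·2 = 36
E: 6·4 + 1·3 + 1·1 + 3·4 + 7·1 + 3·1 = 50
D: 6·2 + 1·4 + 1·2 + 3·2 + 7·0 + 3·0 = 24
A: 6·3 + 1·2 + 1·0 + 3·1 + 7·4 + 3·3 = 60
A has the highest Borda score (60).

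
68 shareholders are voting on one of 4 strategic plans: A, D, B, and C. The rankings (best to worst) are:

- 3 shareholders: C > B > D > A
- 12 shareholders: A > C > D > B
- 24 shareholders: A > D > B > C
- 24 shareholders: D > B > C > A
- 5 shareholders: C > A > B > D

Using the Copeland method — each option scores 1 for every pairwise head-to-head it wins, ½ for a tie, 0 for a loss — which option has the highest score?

A

A: beats D, B, and C → score 3.
D: beats B and C; loses to A → score 2.
B: beats C; loses to A and D → score 1.
C: loses to A, D, and B → score 0.
A has the best pairwise record.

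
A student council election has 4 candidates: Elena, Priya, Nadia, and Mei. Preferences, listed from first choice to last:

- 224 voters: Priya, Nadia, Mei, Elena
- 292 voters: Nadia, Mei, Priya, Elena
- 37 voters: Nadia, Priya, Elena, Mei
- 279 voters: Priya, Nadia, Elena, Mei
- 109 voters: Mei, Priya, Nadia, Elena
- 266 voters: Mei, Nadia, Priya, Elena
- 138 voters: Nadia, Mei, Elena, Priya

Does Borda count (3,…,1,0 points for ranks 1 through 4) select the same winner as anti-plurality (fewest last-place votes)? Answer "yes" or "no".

Borda — scores: Elena 454, Priya 2359, Nadia 3048, Mei 2209. Winner: Nadia.
Anti-plurality — last-place votes: Elena 891, Priya 138, Nadia 0, Mei 316. Winner: Nadia.
The two methods agree.

yes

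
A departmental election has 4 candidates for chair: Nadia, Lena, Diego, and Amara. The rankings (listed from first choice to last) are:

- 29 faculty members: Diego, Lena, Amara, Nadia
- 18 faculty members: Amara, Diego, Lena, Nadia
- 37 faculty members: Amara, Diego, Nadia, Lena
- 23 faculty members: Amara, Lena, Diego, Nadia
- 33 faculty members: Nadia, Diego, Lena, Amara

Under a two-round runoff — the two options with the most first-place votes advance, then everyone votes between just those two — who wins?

Amara

Round 1 first-place votes: Nadia 33, Lena 0, Diego 29, Amara 78.
Amara and Nadia advance.
Runoff: Amara is preferred to Nadia by 107 voters; Nadia by 33.
Amara wins the runoff.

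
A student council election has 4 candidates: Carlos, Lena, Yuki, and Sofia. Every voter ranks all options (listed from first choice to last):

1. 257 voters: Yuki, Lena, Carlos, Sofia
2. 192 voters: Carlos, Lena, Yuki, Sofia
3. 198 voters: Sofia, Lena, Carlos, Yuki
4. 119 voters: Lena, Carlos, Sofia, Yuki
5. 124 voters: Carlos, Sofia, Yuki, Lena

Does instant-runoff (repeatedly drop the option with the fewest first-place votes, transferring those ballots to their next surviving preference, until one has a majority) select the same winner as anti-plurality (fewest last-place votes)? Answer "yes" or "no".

Instant-runoff — R1 Carlos 316, Lena 119, Yuki 257, Sofia 198 (Lena out); R2 Carlos 435, Yuki 257, Sofia 198 (Sofia out); R3 Carlos 633, Yuki 257 (Carlos winner). Winner: Carlos.
Anti-plurality — last-place votes: Carlos 0, Lena 124, Yuki 317, Sofia 449. Winner: Carlos.
The two methods agree.

yes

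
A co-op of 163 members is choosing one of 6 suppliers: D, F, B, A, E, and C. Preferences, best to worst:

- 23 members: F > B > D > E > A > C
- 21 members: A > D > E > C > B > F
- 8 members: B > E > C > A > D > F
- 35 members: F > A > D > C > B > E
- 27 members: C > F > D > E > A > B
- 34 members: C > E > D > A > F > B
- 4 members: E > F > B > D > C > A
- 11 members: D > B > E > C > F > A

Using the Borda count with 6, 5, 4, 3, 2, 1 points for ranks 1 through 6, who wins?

D: 23·4 + 21·5 + 8·2 + 35·4 + 27·4 + 34·4 + 4·3 + 11·6 = 675
F: 23·6 + 21·1 + 8·1 + 35·6 + 27·5 + 34·2 + 4·5 + 11·2 = 622
B: 23·5 + 21·2 + 8·6 + 35·2 + 27·1 + 34·1 + 4·4 + 11·5 = 407
A: 23·2 + 21·6 + 8·3 + 35·5 + 27·2 + 34·3 + 4·1 + 11·1 = 542
E: 23·3 + 21·4 + 8·5 + 35·1 + 27·3 + 34·5 + 4·6 + 11·4 = 547
C: 23·1 + 21·3 + 8·4 + 35·3 + 27·6 + 34·6 + 4·2 + 11·3 = 630
D has the highest Borda score (675).

D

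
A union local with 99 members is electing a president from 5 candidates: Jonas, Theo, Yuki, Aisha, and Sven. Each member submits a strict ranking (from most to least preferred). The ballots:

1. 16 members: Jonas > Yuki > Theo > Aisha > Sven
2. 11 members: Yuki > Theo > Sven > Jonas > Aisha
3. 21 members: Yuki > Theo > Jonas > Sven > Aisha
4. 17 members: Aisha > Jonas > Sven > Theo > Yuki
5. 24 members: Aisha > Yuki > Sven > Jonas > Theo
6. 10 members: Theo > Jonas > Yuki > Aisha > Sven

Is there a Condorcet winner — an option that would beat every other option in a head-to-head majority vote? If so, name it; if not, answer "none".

Yuki vs Jonas: 56–43 for Yuki.
Yuki vs Theo: 72–27 for Yuki.
Yuki vs Aisha: 58–41 for Yuki.
Yuki vs Sven: 82–17 for Yuki.
Yuki beats every other option head-to-head.

Yuki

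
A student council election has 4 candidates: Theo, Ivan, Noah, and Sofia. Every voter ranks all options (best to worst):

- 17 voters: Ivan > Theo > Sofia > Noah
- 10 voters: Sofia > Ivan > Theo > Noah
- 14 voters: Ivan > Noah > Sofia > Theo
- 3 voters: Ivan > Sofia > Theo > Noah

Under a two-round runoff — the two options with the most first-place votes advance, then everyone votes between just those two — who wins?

Round 1 first-place votes: Theo 0, Ivan 34, Noah 0, Sofia 10.
Ivan and Sofia advance.
Runoff: Ivan is preferred to Sofia by 34 voters; Sofia by 10.
Ivan wins the runoff.

Ivan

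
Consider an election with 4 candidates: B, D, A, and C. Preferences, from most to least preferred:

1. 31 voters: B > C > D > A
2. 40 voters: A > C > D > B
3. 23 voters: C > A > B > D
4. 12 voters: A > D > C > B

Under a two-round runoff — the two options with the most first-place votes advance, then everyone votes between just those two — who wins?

A

Round 1 first-place votes: B 31, D 0, A 52, C 23.
A and B advance.
Runoff: A is preferred to B by 75 voters; B by 31.
A wins the runoff.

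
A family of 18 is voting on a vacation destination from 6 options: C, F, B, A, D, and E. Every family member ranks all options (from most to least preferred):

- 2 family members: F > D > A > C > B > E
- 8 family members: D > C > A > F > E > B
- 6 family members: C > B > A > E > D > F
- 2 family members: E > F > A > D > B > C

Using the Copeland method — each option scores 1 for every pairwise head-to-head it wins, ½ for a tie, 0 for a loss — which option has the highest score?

D

C: beats F, B, A, and E; loses to D → score 4.
F: beats B and E; loses to C, A, and D → score 2.
B: loses to C, F, A, D, and E → score 0.
A: beats F, B, and E; loses to C and D → score 3.
D: beats C, F, B, A, and E → score 5.
E: beats B; loses to C, F, A, and D → score 1.
D has the best pairwise record.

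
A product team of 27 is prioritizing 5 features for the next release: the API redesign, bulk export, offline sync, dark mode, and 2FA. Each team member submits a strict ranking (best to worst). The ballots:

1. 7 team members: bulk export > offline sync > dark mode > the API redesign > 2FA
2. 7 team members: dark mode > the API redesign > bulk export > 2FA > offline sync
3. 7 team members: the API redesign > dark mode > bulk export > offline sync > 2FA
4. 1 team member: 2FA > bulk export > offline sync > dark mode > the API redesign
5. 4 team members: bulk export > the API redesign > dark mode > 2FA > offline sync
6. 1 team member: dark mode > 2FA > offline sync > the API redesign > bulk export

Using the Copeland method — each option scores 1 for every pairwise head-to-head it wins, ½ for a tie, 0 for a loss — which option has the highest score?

the API redesign: beats bulk export, offline sync, and 2FA; loses to dark mode → score 3.
bulk export: beats offline sync and 2FA; loses to the API redesign and dark mode → score 2.
offline sync: beats 2FA; loses to the API redesign, bulk export, and dark mode → score 1.
dark mode: beats the API redesign, bulk export, offline sync, and 2FA → score 4.
2FA: loses to the API redesign, bulk export, offline sync, and dark mode → score 0.
dark mode has the best pairwise record.

dark mode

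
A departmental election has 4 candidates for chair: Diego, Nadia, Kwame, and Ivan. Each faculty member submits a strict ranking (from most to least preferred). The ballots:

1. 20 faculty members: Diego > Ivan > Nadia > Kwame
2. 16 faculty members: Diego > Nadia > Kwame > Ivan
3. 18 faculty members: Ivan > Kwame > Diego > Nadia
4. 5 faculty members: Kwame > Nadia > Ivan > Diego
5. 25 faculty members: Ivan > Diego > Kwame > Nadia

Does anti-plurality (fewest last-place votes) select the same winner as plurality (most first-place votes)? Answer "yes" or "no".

no

Anti-plurality — last-place votes: Diego 5, Nadia 43, Kwame 20, Ivan 16. Winner: Diego.
Plurality — first-place votes: Diego 36, Nadia 0, Kwame 5, Ivan 43. Winner: Ivan.
The two methods disagree.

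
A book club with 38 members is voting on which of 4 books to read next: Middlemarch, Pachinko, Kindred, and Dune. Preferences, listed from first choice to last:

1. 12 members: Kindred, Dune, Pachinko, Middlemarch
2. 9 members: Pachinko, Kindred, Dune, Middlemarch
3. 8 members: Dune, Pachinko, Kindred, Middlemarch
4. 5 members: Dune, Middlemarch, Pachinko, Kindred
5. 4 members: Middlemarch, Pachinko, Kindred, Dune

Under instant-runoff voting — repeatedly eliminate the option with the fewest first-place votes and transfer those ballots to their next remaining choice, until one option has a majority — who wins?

Dune

Round 1: Middlemarch 4, Pachinko 9, Kindred 12, Dune 13. Eliminate Middlemarch.
Round 2: Pachinko 13, Kindred 12, Dune 13. Eliminate Kindred.
Round 3: Pachinko 13, Dune 25. Dune has a majority.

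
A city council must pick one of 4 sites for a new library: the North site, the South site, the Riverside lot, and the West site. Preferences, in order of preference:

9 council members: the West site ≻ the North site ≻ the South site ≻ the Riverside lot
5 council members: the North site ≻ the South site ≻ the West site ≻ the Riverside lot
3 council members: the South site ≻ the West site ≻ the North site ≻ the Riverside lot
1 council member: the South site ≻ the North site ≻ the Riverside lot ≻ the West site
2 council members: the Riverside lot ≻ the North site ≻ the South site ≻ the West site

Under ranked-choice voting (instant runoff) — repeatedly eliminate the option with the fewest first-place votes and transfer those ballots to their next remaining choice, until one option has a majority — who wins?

Round 1: the North site 5, the South site 4, the Riverside lot 2, the West site 9. Eliminate the Riverside lot.
Round 2: the North site 7, the South site 4, the West site 9. Eliminate the South site.
Round 3: the North site 8, the West site 12. The West site has a majority.

the West site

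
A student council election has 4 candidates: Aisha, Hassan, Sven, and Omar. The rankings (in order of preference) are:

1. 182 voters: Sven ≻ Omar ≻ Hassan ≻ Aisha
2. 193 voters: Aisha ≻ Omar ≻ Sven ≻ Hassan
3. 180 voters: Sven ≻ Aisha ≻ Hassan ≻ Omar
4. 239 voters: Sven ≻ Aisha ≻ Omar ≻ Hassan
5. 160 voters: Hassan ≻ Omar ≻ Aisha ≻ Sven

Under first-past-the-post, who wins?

Sven

First-place votes: Aisha 193, Hassan 160, Sven 601, Omar 0.
Sven has the most first-place votes.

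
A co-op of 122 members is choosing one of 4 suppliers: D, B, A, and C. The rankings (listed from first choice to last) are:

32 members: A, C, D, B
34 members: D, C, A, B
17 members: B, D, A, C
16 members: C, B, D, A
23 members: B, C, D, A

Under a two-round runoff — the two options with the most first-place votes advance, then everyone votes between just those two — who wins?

Round 1 first-place votes: D 34, B 40, A 32, C 16.
B and D advance.
Runoff: B is preferred to D by 56 voters; D by 66.
D wins the runoff.

D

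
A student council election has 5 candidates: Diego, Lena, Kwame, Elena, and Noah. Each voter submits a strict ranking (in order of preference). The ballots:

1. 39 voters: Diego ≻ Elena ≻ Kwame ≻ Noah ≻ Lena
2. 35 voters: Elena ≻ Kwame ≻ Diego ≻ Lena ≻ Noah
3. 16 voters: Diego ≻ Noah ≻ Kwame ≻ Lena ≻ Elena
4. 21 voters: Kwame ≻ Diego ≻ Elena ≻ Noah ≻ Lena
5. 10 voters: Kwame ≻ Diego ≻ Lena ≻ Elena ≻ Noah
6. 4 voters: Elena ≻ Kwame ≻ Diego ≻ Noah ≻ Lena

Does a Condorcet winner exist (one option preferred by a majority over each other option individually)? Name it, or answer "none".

Checking pairwise contests:
Kwame beats Diego 70–55.
Diego beats Lena 125–0.
Elena beats Kwame 78–47.
Diego beats Elena 86–39.
Diego beats Noah 125–0.
Every option loses at least one head-to-head, so there is no Condorcet winner.

none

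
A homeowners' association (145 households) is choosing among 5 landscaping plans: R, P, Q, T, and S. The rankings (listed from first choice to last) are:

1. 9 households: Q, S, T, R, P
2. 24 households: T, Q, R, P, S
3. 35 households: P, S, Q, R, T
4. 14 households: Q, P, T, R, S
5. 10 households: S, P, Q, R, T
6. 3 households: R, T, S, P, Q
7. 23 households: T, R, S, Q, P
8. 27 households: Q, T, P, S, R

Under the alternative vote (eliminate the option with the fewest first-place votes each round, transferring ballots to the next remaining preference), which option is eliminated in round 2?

S

Round 1: R 3, P 35, Q 50, T 47, S 10. Eliminate R.
Round 2: P 35, Q 50, T 50, S 10. Eliminate S.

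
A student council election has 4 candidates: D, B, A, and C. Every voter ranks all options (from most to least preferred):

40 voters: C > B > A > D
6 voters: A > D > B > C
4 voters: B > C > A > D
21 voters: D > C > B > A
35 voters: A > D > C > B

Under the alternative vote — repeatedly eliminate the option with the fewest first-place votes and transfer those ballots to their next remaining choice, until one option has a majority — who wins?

Round 1: D 21, B 4, A 41, C 40. Eliminate B.
Round 2: D 21, A 41, C 44. Eliminate D.
Round 3: A 41, C 65. C has a majority.

C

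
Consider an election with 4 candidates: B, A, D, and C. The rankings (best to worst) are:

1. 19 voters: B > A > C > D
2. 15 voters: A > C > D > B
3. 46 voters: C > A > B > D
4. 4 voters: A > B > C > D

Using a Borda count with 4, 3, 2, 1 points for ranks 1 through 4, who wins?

C

B: 19·4 + 15·1 + 46·2 + 4·3 = 195
A: 19·3 + 15·4 + 46·3 + 4·4 = 271
D: 19·1 + 15·2 + 46·1 + 4·1 = 99
C: 19·2 + 15·3 + 46·4 + 4·2 = 275
C has the highest Borda score (275).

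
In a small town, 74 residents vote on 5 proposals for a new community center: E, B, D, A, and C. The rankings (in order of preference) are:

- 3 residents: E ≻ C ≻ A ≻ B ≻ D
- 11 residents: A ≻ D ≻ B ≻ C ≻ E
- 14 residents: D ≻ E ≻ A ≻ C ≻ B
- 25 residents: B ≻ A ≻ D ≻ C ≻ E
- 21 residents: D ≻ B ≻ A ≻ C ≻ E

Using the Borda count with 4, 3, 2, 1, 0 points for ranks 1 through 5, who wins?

E: 3·4 + 11·0 + 14·3 + 25·0 + 21·0 = 54
B: 3·1 + 11·2 + 14·0 + 25·4 + 21·3 = 188
D: 3·0 + 11·3 + 14·4 + 25·2 + 21·4 = 223
A: 3·2 + 11·4 + 14·2 + 25·3 + 21·2 = 195
C: 3·3 + 11·1 + 14·1 + 25·1 + 21·1 = 80
D has the highest Borda score (223).

D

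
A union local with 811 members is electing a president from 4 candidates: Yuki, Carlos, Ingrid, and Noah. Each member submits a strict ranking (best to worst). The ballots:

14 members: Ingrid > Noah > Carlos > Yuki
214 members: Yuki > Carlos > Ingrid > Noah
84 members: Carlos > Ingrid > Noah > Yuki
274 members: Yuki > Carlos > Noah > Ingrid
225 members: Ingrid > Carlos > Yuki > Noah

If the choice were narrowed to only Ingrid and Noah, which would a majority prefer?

Voters preferring Ingrid to Noah: 537; preferring Noah to Ingrid: 274.
Ingrid wins the head-to-head.

Ingrid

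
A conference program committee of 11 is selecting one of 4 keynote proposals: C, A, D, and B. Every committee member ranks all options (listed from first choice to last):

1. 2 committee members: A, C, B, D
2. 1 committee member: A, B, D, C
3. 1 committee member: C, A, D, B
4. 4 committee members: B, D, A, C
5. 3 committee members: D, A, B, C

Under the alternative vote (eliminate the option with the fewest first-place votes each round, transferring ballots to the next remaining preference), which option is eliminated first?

Round 1: C 1, A 3, D 3, B 4. Eliminate C.

C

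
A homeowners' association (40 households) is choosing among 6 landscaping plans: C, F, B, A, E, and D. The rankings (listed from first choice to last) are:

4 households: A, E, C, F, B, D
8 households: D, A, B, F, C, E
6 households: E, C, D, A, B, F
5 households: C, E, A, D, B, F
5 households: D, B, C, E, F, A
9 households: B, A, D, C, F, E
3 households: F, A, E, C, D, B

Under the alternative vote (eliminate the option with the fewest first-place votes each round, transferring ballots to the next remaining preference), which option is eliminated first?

Round 1: C 5, F 3, B 9, A 4, E 6, D 13. Eliminate F.

F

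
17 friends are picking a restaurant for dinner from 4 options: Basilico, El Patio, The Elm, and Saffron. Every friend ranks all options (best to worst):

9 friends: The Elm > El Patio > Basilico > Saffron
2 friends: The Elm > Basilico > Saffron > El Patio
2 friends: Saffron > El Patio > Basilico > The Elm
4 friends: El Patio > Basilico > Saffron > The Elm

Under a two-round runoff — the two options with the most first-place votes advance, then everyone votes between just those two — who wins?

Round 1 first-place votes: Basilico 0, El Patio 4, The Elm 11, Saffron 2.
The Elm and El Patio advance.
Runoff: The Elm is preferred to El Patio by 11 voters; El Patio by 6.
The Elm wins the runoff.

The Elm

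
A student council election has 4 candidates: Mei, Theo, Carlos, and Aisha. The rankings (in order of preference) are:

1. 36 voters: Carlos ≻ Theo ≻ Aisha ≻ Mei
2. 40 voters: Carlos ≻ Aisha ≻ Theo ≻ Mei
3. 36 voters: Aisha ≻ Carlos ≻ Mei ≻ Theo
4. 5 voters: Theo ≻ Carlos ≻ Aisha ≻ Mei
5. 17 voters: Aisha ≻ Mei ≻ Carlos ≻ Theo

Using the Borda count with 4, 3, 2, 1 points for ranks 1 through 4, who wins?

Mei: 36·1 + 40·1 + 36·2 + 5·1 + 17·3 = 204
Theo: 36·3 + 40·2 + 36·1 + 5·4 + 17·1 = 261
Carlos: 36·4 + 40·4 + 36·3 + 5·3 + 17·2 = 461
Aisha: 36·2 + 40·3 + 36·4 + 5·2 + 17·4 = 414
Carlos has the highest Borda score (461).

Carlos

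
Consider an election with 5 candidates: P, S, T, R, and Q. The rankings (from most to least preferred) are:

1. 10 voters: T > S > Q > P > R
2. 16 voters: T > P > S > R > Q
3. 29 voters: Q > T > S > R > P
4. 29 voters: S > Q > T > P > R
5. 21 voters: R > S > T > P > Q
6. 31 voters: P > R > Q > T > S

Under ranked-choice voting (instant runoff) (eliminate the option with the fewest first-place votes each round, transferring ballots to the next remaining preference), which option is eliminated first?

R

Round 1: P 31, S 29, T 26, R 21, Q 29. Eliminate R.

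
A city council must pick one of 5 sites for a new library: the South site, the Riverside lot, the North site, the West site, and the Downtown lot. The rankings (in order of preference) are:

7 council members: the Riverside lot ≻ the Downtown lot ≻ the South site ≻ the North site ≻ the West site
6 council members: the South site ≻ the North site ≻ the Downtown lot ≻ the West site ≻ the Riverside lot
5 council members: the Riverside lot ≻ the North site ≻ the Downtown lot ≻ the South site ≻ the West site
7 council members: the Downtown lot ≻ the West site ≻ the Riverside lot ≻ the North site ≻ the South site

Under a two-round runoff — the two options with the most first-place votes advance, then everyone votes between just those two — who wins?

the Downtown lot

Round 1 first-place votes: the South site 6, the Riverside lot 12, the North site 0, the West site 0, the Downtown lot 7.
the Riverside lot and the Downtown lot advance.
Runoff: the Riverside lot is preferred to the Downtown lot by 12 voters; the Downtown lot by 13.
the Downtown lot wins the runoff.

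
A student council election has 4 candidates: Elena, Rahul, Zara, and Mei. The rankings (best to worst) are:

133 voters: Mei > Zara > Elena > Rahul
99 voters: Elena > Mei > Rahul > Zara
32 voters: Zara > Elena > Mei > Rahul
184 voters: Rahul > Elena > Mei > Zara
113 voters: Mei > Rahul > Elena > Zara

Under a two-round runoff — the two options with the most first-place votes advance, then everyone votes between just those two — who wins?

Round 1 first-place votes: Elena 99, Rahul 184, Zara 32, Mei 246.
Mei and Rahul advance.
Runoff: Mei is preferred to Rahul by 377 voters; Rahul by 184.
Mei wins the runoff.

Mei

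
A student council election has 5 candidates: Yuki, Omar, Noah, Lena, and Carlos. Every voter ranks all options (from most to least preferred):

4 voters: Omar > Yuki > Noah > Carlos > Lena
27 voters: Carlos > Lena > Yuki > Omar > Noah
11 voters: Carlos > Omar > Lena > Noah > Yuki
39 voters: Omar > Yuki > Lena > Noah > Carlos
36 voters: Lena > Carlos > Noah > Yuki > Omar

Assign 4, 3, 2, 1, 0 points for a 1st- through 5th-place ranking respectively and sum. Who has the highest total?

Yuki: 4·3 + 27·2 + 11·0 + 39·3 + 36·1 = 219
Omar: 4·4 + 27·1 + 11·3 + 39·4 + 36·0 = 232
Noah: 4·2 + 27·0 + 11·1 + 39·1 + 36·2 = 130
Lena: 4·0 + 27·3 + 11·2 + 39·2 + 36·4 = 325
Carlos: 4·1 + 27·4 + 11·4 + 39·0 + 36·3 = 264
Lena has the highest Borda score (325).

Lena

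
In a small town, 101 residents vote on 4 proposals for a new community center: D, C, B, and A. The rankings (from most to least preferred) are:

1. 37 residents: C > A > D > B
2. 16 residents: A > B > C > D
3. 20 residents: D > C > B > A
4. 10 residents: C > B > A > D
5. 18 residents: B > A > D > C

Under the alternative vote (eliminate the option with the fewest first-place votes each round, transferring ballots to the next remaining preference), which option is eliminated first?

A

Round 1: D 20, C 47, B 18, A 16. Eliminate A.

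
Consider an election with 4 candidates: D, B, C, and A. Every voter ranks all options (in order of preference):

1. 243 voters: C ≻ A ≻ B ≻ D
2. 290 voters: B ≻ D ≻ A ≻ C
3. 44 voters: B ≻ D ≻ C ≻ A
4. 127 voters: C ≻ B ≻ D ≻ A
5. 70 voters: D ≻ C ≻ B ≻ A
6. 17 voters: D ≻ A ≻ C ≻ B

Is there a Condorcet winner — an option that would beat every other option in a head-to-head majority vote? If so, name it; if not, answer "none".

none

Checking pairwise contests:
B beats D 704–87.
C beats B 457–334.
D beats C 421–370.
D beats A 548–243.
Every option loses at least one head-to-head, so there is no Condorcet winner.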